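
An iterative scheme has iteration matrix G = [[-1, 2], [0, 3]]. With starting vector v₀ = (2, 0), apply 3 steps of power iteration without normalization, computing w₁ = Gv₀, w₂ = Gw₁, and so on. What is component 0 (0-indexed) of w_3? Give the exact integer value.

w1 = Gv₀ = (-2, 0)
w2 = Gw1 = (2, 0)
w3 = Gw2 = (-2, 0)
The requested component of w3 is -2.

-2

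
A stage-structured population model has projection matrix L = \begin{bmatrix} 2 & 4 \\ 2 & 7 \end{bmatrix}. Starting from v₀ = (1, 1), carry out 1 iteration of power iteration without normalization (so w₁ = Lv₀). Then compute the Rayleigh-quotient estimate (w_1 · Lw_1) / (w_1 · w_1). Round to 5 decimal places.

8.23077

w1 = Lv₀ = (2·1 + 4·1; 2·1 + 7·1) = (6, 9)
Lw1 = (48, 75)
w1·Lw1 = 6·48 + 9·75 = 963; w1·w1 = 6·6 + 9·9 = 117
λ ≈ 963/117 = 8.23077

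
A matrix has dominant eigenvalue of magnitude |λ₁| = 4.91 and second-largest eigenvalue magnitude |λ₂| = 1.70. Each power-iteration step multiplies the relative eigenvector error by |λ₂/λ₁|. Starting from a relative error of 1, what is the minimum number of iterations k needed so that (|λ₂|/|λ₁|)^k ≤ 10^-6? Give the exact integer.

14

|λ₂/λ₁| = 1.70/4.91 = 0.34623
Need k ≥ ln(10^-6) / ln(0.34623) = -13.8155 / -1.0606 ≈ 13.026
Smallest integer k satisfying the bound: 14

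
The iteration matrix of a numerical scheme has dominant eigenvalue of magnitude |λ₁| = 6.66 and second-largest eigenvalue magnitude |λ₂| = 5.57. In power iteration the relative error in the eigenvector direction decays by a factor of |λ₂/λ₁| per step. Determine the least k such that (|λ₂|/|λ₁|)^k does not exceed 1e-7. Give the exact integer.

|λ₂/λ₁| = 5.57/6.66 = 0.83634
Need k ≥ ln(1e-7) / ln(0.83634) = -16.1181 / -0.1787 ≈ 90.184
Smallest integer k satisfying the bound: 91

91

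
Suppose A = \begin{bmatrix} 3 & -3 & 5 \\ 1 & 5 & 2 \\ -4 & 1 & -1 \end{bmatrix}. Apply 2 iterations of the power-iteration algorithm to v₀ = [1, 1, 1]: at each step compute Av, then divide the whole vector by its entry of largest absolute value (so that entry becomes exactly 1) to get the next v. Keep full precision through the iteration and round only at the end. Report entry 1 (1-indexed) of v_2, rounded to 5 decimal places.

-0.78378

Av0 = (5.000000, 8.000000, -4.000000); divide by 8.000000 → v1 = (0.625000, 1.000000, -0.500000)
Av1 = (-3.625000, 4.625000, -1.000000); divide by 4.625000 → v2 = (-0.783784, 1.000000, -0.216216)
Requested entry of v2: -29/37 = -0.78378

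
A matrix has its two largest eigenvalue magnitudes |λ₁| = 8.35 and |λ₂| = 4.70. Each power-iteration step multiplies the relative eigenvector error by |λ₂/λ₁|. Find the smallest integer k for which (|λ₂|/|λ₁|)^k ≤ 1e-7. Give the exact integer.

|λ₂/λ₁| = 4.70/8.35 = 0.56287
Need k ≥ ln(1e-7) / ln(0.56287) = -16.1181 / -0.5747 ≈ 28.046
Smallest integer k satisfying the bound: 29

29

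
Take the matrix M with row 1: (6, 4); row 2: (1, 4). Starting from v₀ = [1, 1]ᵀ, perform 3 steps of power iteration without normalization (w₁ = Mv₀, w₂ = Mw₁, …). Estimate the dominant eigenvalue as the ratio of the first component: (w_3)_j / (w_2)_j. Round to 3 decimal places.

w1 = Mv₀ = (10, 5)
w2 = Mw1 = (80, 30)
w3 = Mw2 = (600, 200)
Ratio at component: 600 / 80 = 7.500

λ ≈ 7.500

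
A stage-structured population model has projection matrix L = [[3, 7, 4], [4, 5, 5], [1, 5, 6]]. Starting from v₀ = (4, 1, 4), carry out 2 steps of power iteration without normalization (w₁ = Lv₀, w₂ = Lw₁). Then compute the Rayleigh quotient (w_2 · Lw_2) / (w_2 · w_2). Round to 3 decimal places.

λ ≈ 13.209

w1 = Lv₀ = (35, 41, 33)
w2 = Lw1 = (524, 510, 438)
Lw2 = (6894, 6836, 5702)
w2·Lw2 = 524·6894 + 510·6836 + 438·5702 = 9596292; w2·w2 = 524·524 + 510·510 + 438·438 = 726520
λ ≈ 9596292/726520 = 13.209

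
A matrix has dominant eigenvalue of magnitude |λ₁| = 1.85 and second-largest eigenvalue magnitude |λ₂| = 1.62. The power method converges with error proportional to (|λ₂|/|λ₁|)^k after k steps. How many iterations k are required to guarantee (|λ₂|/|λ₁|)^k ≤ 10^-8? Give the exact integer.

139

|λ₂/λ₁| = 1.62/1.85 = 0.87568
Need k ≥ ln(10^-8) / ln(0.87568) = -18.4207 / -0.1328 ≈ 138.752
Smallest integer k satisfying the bound: 139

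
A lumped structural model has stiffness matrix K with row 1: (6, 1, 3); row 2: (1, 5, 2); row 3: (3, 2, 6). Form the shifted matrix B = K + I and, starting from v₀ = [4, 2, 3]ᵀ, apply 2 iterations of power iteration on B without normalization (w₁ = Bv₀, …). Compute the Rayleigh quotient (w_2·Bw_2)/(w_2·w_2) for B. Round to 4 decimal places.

μ ≈ 10.9217

B = K + I has rows (7, 1, 3); (1, 6, 2); (3, 2, 7)
w1 = Bv₀ = (7·4 + 1·2 + 3·3; 1·4 + 6·2 + 2·3; 3·4 + 2·2 + 7·3) = (39, 22, 37)
w2 = Bw1 = (7·39 + 1·22 + 3·37; 1·39 + 6·22 + 2·37; 3·39 + 2·22 + 7·37) = (406, 245, 420)
Bw2 = (4347, 2716, 4648)
w2·Bw2 = 4382462; w2·w2 = 401261; μ ≈ 4382462/401261 = 10.9217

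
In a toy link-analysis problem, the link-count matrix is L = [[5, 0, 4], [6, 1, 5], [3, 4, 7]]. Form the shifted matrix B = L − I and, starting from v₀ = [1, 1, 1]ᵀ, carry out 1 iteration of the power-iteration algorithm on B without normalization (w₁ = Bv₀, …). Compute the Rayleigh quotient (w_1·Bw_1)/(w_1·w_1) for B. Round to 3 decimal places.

B = L − I has rows (4, 0, 4); (6, 0, 5); (3, 4, 6)
w1 = Bv₀ = (4·1 + 0·1 + 4·1; 6·1 + 0·1 + 5·1; 3·1 + 4·1 + 6·1) = (8, 11, 13)
Bw1 = (84, 113, 146)
w1·Bw1 = 3813; w1·w1 = 354; μ ≈ 3813/354 = 10.771

10.771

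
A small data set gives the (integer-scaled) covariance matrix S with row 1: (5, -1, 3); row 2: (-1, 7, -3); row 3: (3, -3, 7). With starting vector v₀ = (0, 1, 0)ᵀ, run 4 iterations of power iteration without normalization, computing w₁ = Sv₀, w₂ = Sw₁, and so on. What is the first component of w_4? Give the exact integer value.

-3729

w1 = Sv₀ = (5·0 + (-1)·1 + 3·0; (-1)·0 + 7·1 + (-3)·0; 3·0 + (-3)·1 + 7·0) = (-1, 7, -3)
w2 = Sw1 = (5·(-1) + (-1)·7 + 3·(-3); (-1)·(-1) + 7·7 + (-3)·(-3); 3·(-1) + (-3)·7 + 7·(-3)) = (-21, 59, -45)
w3 = Sw2 = (-299, 569, -555)
w4 = Sw3 = (-3729, 5947, -6489)
The requested component of w4 is -3729.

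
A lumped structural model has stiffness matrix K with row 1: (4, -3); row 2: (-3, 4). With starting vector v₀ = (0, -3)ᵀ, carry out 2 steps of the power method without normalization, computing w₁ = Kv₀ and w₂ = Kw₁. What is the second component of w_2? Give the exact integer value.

w1 = Kv₀ = (9, -12)
w2 = Kw1 = (72, -75)
The requested component of w2 is -75.

-75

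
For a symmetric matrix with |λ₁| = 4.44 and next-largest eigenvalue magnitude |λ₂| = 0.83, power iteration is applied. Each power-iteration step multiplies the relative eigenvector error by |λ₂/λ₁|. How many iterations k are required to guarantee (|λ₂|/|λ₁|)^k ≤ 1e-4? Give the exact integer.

6

|λ₂/λ₁| = 0.83/4.44 = 0.18694
Need k ≥ ln(1e-4) / ln(0.18694) = -9.2103 / -1.6770 ≈ 5.492
Smallest integer k satisfying the bound: 6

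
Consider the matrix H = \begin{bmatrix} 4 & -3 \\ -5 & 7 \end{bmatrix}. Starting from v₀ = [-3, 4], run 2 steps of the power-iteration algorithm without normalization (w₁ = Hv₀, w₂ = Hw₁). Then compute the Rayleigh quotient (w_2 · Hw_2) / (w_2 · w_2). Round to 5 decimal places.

9.65913

w1 = Hv₀ = (4·(-3) + (-3)·4; (-5)·(-3) + 7·4) = (-24, 43)
w2 = Hw1 = (4·(-24) + (-3)·43; (-5)·(-24) + 7·43) = (-225, 421)
Hw2 = (-2163, 4072)
w2·Hw2 = (-225)·(-2163) + 421·4072 = 2200987; w2·w2 = (-225)·(-225) + 421·421 = 227866
λ ≈ 2200987/227866 = 9.65913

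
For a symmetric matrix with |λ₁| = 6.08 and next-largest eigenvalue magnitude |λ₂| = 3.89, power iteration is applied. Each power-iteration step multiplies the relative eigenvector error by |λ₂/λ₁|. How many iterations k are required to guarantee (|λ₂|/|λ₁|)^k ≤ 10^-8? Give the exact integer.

42

|λ₂/λ₁| = 3.89/6.08 = 0.63980
Need k ≥ ln(10^-8) / ln(0.63980) = -18.4207 / -0.4466 ≈ 41.247
Smallest integer k satisfying the bound: 42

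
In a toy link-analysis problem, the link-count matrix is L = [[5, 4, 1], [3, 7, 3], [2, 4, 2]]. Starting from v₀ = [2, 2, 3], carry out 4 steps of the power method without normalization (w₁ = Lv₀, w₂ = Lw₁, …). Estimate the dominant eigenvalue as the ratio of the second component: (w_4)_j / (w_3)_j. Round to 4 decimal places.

w1 = Lv₀ = (21, 29, 18)
w2 = Lw1 = (239, 320, 194)
w3 = Lw2 = (2669, 3539, 2146)
w4 = Lw3 = (29647, 39218, 23786)
Ratio at component: 39218 / 3539 = 11.0817

λ ≈ 11.0817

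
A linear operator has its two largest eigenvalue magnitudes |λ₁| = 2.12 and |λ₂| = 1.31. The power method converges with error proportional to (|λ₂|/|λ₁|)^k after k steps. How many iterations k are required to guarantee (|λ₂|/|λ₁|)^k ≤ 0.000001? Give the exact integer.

29

|λ₂/λ₁| = 1.31/2.12 = 0.61792
Need k ≥ ln(0.000001) / ln(0.61792) = -13.8155 / -0.4814 ≈ 28.699
Smallest integer k satisfying the bound: 29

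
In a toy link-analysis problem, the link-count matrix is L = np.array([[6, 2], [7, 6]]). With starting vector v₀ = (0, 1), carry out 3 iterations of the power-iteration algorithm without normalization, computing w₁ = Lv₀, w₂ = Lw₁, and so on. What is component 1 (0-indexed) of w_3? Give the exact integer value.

w1 = Lv₀ = (6·0 + 2·1; 7·0 + 6·1) = (2, 6)
w2 = Lw1 = (6·2 + 2·6; 7·2 + 6·6) = (24, 50)
w3 = Lw2 = (244, 468)
The requested component of w3 is 468.

468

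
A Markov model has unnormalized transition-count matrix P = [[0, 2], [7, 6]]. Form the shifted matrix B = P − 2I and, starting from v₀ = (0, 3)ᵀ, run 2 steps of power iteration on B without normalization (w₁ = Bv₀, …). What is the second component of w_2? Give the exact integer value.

B = P − 2I has rows (-2, 2); (7, 4)
w1 = Bv₀ = ((-2)·0 + 2·3; 7·0 + 4·3) = (6, 12)
w2 = Bw1 = ((-2)·6 + 2·12; 7·6 + 4·12) = (12, 90)
Requested component of w2: 90

90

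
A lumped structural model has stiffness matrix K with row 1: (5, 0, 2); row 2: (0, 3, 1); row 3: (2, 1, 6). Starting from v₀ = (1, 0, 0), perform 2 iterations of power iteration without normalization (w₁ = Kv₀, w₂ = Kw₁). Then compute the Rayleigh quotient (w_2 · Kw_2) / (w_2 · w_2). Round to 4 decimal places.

w1 = Kv₀ = (5·1 + 0·0 + 2·0; 0·1 + 3·0 + 1·0; 2·1 + 1·0 + 6·0) = (5, 0, 2)
w2 = Kw1 = (5·5 + 0·0 + 2·2; 0·5 + 3·0 + 1·2; 2·5 + 1·0 + 6·2) = (29, 2, 22)
Kw2 = (189, 28, 192)
w2·Kw2 = 29·189 + 2·28 + 22·192 = 9761; w2·w2 = 29·29 + 2·2 + 22·22 = 1329
λ ≈ 9761/1329 = 7.3446

7.3446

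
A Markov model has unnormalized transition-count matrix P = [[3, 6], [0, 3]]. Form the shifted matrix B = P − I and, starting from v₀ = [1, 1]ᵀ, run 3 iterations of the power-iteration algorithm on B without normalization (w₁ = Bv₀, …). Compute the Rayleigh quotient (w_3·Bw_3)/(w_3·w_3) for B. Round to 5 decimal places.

2.59406

B = P − I has rows (2, 6); (0, 2)
w1 = Bv₀ = (8, 2)
w2 = Bw1 = (28, 4)
w3 = Bw2 = (80, 8)
Bw3 = (208, 16)
w3·Bw3 = 16768; w3·w3 = 6464; μ ≈ 16768/6464 = 2.59406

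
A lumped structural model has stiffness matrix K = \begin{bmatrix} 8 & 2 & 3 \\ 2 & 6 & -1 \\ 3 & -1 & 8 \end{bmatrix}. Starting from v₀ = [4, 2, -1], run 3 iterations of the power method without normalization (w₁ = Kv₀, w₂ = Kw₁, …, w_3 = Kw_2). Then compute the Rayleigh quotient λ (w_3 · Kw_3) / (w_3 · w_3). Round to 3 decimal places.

w1 = Kv₀ = (8·4 + 2·2 + 3·(-1); 2·4 + 6·2 + (-1)·(-1); 3·4 + (-1)·2 + 8·(-1)) = (33, 21, 2)
w2 = Kw1 = (8·33 + 2·21 + 3·2; 2·33 + 6·21 + (-1)·2; 3·33 + (-1)·21 + 8·2) = (312, 190, 94)
w3 = Kw2 = (3158, 1670, 1498)
Kw3 = (33098, 14838, 19788)
w3·Kw3 = 3158·33098 + 1670·14838 + 1498·19788 = 158945368; w3·w3 = 3158·3158 + 1670·1670 + 1498·1498 = 15005868
λ ≈ 158945368/15005868 = 10.592

10.592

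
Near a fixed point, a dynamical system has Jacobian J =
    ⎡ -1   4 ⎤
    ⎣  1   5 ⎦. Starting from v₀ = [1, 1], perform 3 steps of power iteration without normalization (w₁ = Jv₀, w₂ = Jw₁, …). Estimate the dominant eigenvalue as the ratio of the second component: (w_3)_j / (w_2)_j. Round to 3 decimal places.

w1 = Jv₀ = ((-1)·1 + 4·1; 1·1 + 5·1) = (3, 6)
w2 = Jw1 = ((-1)·3 + 4·6; 1·3 + 5·6) = (21, 33)
w3 = Jw2 = (111, 186)
Ratio at component: 186 / 33 = 5.636

5.636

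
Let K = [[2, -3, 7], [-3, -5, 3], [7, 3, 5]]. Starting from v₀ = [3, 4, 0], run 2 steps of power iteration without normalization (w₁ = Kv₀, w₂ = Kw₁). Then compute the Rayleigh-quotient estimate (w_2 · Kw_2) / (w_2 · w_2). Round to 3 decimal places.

w1 = Kv₀ = (-6, -29, 33)
w2 = Kw1 = (306, 262, 36)
Kw2 = (78, -2120, 3108)
w2·Kw2 = 306·78 + 262·(-2120) + 36·3108 = -419684; w2·w2 = 306·306 + 262·262 + 36·36 = 163576
λ ≈ -419684/163576 = -2.566

-2.566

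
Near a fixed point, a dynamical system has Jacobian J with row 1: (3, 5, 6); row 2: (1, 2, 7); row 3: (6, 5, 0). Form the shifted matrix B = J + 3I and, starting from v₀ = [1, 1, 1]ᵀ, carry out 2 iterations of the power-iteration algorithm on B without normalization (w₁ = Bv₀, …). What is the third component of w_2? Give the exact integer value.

209

B = J + 3I has rows (6, 5, 6); (1, 5, 7); (6, 5, 3)
w1 = Bv₀ = (6·1 + 5·1 + 6·1; 1·1 + 5·1 + 7·1; 6·1 + 5·1 + 3·1) = (17, 13, 14)
w2 = Bw1 = (6·17 + 5·13 + 6·14; 1·17 + 5·13 + 7·14; 6·17 + 5·13 + 3·14) = (251, 180, 209)
Requested component of w2: 209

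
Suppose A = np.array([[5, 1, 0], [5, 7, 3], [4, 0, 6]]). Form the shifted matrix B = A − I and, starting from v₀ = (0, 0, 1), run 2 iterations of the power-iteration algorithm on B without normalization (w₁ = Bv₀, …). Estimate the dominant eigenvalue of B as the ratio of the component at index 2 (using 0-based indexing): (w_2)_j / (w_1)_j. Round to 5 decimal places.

5.00000

B = A − I has rows (4, 1, 0); (5, 6, 3); (4, 0, 5)
w1 = Bv₀ = (0, 3, 5)
w2 = Bw1 = (3, 33, 25)
Ratio: 25/5 = 5.00000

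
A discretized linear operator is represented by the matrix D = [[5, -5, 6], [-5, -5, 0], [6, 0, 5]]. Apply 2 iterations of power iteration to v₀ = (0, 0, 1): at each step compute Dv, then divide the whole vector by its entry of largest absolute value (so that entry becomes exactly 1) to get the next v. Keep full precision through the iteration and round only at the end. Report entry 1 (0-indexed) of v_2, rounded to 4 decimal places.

-0.4918

Dv0 = (6.00000, 0.00000, 5.00000); divide by 6.00000 → v1 = (1.00000, 0.00000, 0.83333)
Dv1 = (10.00000, -5.00000, 10.16667); divide by 10.16667 → v2 = (0.98361, -0.49180, 1.00000)
Requested entry of v2: -30/61 = -0.4918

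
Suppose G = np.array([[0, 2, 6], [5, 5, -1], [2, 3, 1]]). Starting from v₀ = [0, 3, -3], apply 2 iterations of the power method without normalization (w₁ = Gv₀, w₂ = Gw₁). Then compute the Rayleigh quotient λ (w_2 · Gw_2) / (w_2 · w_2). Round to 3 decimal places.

w1 = Gv₀ = (-12, 18, 6)
w2 = Gw1 = (72, 24, 36)
Gw2 = (264, 444, 252)
w2·Gw2 = 72·264 + 24·444 + 36·252 = 38736; w2·w2 = 72·72 + 24·24 + 36·36 = 7056
λ ≈ 38736/7056 = 5.490

λ ≈ 5.490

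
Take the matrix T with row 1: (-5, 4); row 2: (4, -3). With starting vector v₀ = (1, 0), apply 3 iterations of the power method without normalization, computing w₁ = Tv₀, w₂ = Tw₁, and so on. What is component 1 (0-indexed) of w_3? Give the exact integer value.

260

w1 = Tv₀ = ((-5)·1 + 4·0; 4·1 + (-3)·0) = (-5, 4)
w2 = Tw1 = ((-5)·(-5) + 4·4; 4·(-5) + (-3)·4) = (41, -32)
w3 = Tw2 = (-333, 260)
The requested component of w3 is 260.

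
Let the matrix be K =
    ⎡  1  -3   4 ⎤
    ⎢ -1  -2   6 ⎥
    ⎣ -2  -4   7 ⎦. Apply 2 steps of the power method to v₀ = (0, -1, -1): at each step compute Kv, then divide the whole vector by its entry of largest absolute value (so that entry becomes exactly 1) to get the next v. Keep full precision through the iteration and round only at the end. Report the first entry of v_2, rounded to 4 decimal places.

0.1111

Kv0 = (-1.00000, -4.00000, -3.00000); divide by -4.00000 → v1 = (0.25000, 1.00000, 0.75000)
Kv1 = (0.25000, 2.25000, 0.75000); divide by 2.25000 → v2 = (0.11111, 1.00000, 0.33333)
Requested entry of v2: -1/-9 = 0.1111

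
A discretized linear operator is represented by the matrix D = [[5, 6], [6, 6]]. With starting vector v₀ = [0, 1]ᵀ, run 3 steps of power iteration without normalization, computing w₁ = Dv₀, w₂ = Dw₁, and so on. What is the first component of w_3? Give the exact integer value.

762

w1 = Dv₀ = (6, 6)
w2 = Dw1 = (66, 72)
w3 = Dw2 = (762, 828)
The requested component of w3 is 762.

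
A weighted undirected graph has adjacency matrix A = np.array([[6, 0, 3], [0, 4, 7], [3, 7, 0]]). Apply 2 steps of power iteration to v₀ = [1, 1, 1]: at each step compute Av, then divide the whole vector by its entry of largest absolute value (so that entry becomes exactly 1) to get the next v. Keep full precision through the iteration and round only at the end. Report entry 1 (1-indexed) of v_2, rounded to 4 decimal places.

0.7368

Av0 = (9.00000, 11.00000, 10.00000); divide by 11.00000 → v1 = (0.81818, 1.00000, 0.90909)
Av1 = (7.63636, 10.36364, 9.45455); divide by 10.36364 → v2 = (0.73684, 1.00000, 0.91228)
Requested entry of v2: 84/114 = 0.7368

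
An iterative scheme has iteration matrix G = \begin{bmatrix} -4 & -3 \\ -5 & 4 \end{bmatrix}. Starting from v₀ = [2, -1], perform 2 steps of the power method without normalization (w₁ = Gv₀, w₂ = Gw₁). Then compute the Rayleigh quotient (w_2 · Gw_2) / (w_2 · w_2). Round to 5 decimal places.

λ ≈ 0.80000

w1 = Gv₀ = (-5, -14)
w2 = Gw1 = (62, -31)
Gw2 = (-155, -434)
w2·Gw2 = 62·(-155) + (-31)·(-434) = 3844; w2·w2 = 62·62 + (-31)·(-31) = 4805
λ ≈ 3844/4805 = 0.80000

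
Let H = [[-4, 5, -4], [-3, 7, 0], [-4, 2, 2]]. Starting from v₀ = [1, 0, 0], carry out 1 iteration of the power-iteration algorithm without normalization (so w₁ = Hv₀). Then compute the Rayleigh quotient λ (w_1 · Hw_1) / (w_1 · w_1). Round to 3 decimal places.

-1.195

w1 = Hv₀ = (-4, -3, -4)
Hw1 = (17, -9, 2)
w1·Hw1 = (-4)·17 + (-3)·(-9) + (-4)·2 = -49; w1·w1 = (-4)·(-4) + (-3)·(-3) + (-4)·(-4) = 41
λ ≈ -49/41 = -1.195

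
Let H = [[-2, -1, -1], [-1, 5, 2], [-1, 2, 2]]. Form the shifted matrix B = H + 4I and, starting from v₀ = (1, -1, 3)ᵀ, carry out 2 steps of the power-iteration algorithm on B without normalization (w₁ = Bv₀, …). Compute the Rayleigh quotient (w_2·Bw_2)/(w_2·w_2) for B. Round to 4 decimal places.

B = H + 4I has rows (2, -1, -1); (-1, 9, 2); (-1, 2, 6)
w1 = Bv₀ = (2·1 + (-1)·(-1) + (-1)·3; (-1)·1 + 9·(-1) + 2·3; (-1)·1 + 2·(-1) + 6·3) = (0, -4, 15)
w2 = Bw1 = (2·0 + (-1)·(-4) + (-1)·15; (-1)·0 + 9·(-4) + 2·15; (-1)·0 + 2·(-4) + 6·15) = (-11, -6, 82)
Bw2 = (-98, 121, 491)
w2·Bw2 = 40614; w2·w2 = 6881; μ ≈ 40614/6881 = 5.9023

5.9023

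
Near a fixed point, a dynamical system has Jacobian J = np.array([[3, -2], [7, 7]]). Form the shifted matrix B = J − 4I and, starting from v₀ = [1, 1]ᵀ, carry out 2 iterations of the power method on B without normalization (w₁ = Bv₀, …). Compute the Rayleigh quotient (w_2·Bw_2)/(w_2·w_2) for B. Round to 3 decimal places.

-2.192

B = J − 4I has rows (-1, -2); (7, 3)
w1 = Bv₀ = ((-1)·1 + (-2)·1; 7·1 + 3·1) = (-3, 10)
w2 = Bw1 = ((-1)·(-3) + (-2)·10; 7·(-3) + 3·10) = (-17, 9)
Bw2 = (-1, -92)
w2·Bw2 = -811; w2·w2 = 370; μ ≈ -811/370 = -2.192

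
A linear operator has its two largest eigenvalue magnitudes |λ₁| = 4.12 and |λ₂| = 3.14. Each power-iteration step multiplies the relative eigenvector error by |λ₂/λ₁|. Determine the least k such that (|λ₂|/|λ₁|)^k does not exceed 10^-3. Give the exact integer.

26

|λ₂/λ₁| = 3.14/4.12 = 0.76214
Need k ≥ ln(10^-3) / ln(0.76214) = -6.9078 / -0.2716 ≈ 25.431
Smallest integer k satisfying the bound: 26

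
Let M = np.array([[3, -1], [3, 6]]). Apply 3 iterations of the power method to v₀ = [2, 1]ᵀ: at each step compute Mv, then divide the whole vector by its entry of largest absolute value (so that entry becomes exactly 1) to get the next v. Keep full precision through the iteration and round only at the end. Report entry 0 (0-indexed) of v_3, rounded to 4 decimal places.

Mv0 = (5.00000, 12.00000); divide by 12.00000 → v1 = (0.41667, 1.00000)
Mv1 = (0.25000, 7.25000); divide by 7.25000 → v2 = (0.03448, 1.00000)
Mv2 = (-0.89655, 6.10345); divide by 6.10345 → v3 = (-0.14689, 1.00000)
Requested entry of v3: -78/531 = -0.1469

-0.1469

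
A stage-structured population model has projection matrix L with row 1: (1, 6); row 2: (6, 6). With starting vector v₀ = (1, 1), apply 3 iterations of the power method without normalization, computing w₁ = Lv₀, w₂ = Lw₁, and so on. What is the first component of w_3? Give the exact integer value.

763

w1 = Lv₀ = (1·1 + 6·1; 6·1 + 6·1) = (7, 12)
w2 = Lw1 = (1·7 + 6·12; 6·7 + 6·12) = (79, 114)
w3 = Lw2 = (763, 1158)
The requested component of w3 is 763.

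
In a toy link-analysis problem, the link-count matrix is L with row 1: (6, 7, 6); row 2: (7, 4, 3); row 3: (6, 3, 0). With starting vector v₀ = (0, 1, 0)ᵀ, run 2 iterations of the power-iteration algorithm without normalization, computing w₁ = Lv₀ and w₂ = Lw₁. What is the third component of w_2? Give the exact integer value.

w1 = Lv₀ = (7, 4, 3)
w2 = Lw1 = (88, 74, 54)
The requested component of w2 is 54.

54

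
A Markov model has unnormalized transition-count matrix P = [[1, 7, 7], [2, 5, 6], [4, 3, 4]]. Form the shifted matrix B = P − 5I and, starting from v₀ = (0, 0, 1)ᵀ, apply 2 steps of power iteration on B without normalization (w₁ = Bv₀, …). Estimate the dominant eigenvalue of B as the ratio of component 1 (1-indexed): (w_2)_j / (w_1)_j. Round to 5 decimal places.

1.00000

B = P − 5I has rows (-4, 7, 7); (2, 0, 6); (4, 3, -1)
w1 = Bv₀ = (7, 6, -1)
w2 = Bw1 = (7, 8, 47)
Ratio: 7/7 = 1.00000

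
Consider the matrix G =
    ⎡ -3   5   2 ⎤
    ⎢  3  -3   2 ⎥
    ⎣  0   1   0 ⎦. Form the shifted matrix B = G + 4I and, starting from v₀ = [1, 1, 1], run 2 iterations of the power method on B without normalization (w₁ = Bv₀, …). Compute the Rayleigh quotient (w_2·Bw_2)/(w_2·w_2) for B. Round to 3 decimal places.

B = G + 4I has rows (1, 5, 2); (3, 1, 2); (0, 1, 4)
w1 = Bv₀ = (1·1 + 5·1 + 2·1; 3·1 + 1·1 + 2·1; 0·1 + 1·1 + 4·1) = (8, 6, 5)
w2 = Bw1 = (1·8 + 5·6 + 2·5; 3·8 + 1·6 + 2·5; 0·8 + 1·6 + 4·5) = (48, 40, 26)
Bw2 = (300, 236, 144)
w2·Bw2 = 27584; w2·w2 = 4580; μ ≈ 27584/4580 = 6.023

6.023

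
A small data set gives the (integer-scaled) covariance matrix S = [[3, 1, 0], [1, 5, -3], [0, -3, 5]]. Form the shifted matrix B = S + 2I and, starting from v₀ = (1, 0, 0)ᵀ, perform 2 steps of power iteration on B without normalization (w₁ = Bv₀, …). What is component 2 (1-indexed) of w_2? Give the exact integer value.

B = S + 2I has rows (5, 1, 0); (1, 7, -3); (0, -3, 7)
w1 = Bv₀ = (5·1 + 1·0 + 0·0; 1·1 + 7·0 + (-3)·0; 0·1 + (-3)·0 + 7·0) = (5, 1, 0)
w2 = Bw1 = (5·5 + 1·1 + 0·0; 1·5 + 7·1 + (-3)·0; 0·5 + (-3)·1 + 7·0) = (26, 12, -3)
Requested component of w2: 12

12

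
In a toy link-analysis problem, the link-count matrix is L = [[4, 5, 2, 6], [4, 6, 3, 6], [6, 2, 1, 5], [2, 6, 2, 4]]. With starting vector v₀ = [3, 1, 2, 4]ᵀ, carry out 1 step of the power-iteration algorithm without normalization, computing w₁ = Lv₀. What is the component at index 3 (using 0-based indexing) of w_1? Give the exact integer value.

32

w1 = Lv₀ = (4·3 + 5·1 + 2·2 + 6·4; 4·3 + 6·1 + 3·2 + 6·4; 6·3 + 2·1 + 1·2 + 5·4; 2·3 + 6·1 + 2·2 + 4·4) = (45, 48, 42, 32)
The requested component of w1 is 32.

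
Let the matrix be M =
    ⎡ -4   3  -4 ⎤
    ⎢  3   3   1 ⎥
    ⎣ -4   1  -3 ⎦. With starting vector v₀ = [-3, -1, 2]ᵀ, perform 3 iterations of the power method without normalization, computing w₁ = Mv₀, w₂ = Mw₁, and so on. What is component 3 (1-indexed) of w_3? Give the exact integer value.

w1 = Mv₀ = ((-4)·(-3) + 3·(-1) + (-4)·2; 3·(-3) + 3·(-1) + 1·2; (-4)·(-3) + 1·(-1) + (-3)·2) = (1, -10, 5)
w2 = Mw1 = ((-4)·1 + 3·(-10) + (-4)·5; 3·1 + 3·(-10) + 1·5; (-4)·1 + 1·(-10) + (-3)·5) = (-54, -22, -29)
w3 = Mw2 = (266, -257, 281)
The requested component of w3 is 281.

281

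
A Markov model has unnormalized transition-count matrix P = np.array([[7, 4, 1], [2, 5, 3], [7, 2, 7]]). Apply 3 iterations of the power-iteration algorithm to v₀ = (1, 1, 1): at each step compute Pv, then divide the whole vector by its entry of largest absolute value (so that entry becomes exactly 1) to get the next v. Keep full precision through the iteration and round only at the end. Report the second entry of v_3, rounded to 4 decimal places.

0.5621

Pv0 = (12.00000, 10.00000, 16.00000); divide by 16.00000 → v1 = (0.75000, 0.62500, 1.00000)
Pv1 = (8.75000, 7.62500, 13.50000); divide by 13.50000 → v2 = (0.64815, 0.56481, 1.00000)
Pv2 = (7.79630, 7.12037, 12.66667); divide by 12.66667 → v3 = (0.61550, 0.56213, 1.00000)
Requested entry of v3: 1538/2736 = 0.5621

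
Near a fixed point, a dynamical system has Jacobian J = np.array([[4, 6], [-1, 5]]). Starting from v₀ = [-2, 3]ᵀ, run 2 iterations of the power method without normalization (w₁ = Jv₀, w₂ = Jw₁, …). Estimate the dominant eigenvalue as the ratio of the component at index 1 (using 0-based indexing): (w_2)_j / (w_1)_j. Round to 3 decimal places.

w1 = Jv₀ = (4·(-2) + 6·3; (-1)·(-2) + 5·3) = (10, 17)
w2 = Jw1 = (4·10 + 6·17; (-1)·10 + 5·17) = (142, 75)
Ratio at component: 75 / 17 = 4.412

λ ≈ 4.412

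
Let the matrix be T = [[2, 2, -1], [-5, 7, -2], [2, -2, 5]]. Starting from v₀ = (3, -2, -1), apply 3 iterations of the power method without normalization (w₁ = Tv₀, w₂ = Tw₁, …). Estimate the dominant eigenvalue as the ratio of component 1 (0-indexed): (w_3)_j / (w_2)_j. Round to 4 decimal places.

λ ≈ 6.5561

w1 = Tv₀ = (2·3 + 2·(-2) + (-1)·(-1); (-5)·3 + 7·(-2) + (-2)·(-1); 2·3 + (-2)·(-2) + 5·(-1)) = (3, -27, 5)
w2 = Tw1 = (2·3 + 2·(-27) + (-1)·5; (-5)·3 + 7·(-27) + (-2)·5; 2·3 + (-2)·(-27) + 5·5) = (-53, -214, 85)
w3 = Tw2 = (-619, -1403, 747)
Ratio at component: -1403 / -214 = 6.5561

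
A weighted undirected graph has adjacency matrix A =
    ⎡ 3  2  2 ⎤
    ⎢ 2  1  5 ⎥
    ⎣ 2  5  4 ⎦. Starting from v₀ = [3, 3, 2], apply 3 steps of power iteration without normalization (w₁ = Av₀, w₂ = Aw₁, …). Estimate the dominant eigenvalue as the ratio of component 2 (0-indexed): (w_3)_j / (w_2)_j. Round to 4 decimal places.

9.2851

w1 = Av₀ = (3·3 + 2·3 + 2·2; 2·3 + 1·3 + 5·2; 2·3 + 5·3 + 4·2) = (19, 19, 29)
w2 = Aw1 = (3·19 + 2·19 + 2·29; 2·19 + 1·19 + 5·29; 2·19 + 5·19 + 4·29) = (153, 202, 249)
w3 = Aw2 = (1361, 1753, 2312)
Ratio at component: 2312 / 249 = 9.2851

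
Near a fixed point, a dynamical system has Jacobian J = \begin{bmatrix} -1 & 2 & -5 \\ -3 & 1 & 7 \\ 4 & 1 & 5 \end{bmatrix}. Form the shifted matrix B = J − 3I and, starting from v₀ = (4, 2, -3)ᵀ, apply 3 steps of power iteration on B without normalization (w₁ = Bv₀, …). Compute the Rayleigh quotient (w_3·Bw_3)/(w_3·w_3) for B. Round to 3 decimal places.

μ ≈ -3.010

B = J − 3I has rows (-4, 2, -5); (-3, -2, 7); (4, 1, 2)
w1 = Bv₀ = (3, -37, 12)
w2 = Bw1 = (-146, 149, -1)
w3 = Bw2 = (887, 133, -437)
Bw3 = (-1097, -5986, 2807)
w3·Bw3 = -2995836; w3·w3 = 995427; μ ≈ -2995836/995427 = -3.010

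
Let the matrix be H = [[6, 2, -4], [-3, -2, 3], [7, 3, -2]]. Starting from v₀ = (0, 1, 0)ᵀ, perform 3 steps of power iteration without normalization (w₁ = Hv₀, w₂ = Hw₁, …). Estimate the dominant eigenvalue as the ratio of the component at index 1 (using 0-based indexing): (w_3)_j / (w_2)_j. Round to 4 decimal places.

λ ≈ 0.5714

w1 = Hv₀ = (6·0 + 2·1 + (-4)·0; (-3)·0 + (-2)·1 + 3·0; 7·0 + 3·1 + (-2)·0) = (2, -2, 3)
w2 = Hw1 = (6·2 + 2·(-2) + (-4)·3; (-3)·2 + (-2)·(-2) + 3·3; 7·2 + 3·(-2) + (-2)·3) = (-4, 7, 2)
w3 = Hw2 = (-18, 4, -11)
Ratio at component: 4 / 7 = 0.5714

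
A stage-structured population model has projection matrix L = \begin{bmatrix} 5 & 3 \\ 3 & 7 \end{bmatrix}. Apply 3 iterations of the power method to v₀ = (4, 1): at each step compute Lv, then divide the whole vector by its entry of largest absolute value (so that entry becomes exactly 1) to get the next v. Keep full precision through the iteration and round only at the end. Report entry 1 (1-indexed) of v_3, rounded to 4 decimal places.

Lv0 = (23.00000, 19.00000); divide by 23.00000 → v1 = (1.00000, 0.82609)
Lv1 = (7.47826, 8.78261); divide by 8.78261 → v2 = (0.85149, 1.00000)
Lv2 = (7.25743, 9.55446); divide by 9.55446 → v3 = (0.75959, 1.00000)
Requested entry of v3: 1466/1930 = 0.7596

0.7596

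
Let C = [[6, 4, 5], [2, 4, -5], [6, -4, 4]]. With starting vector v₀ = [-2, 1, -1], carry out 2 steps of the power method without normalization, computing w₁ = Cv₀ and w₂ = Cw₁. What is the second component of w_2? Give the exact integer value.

w1 = Cv₀ = (-13, 5, -20)
w2 = Cw1 = (-158, 94, -178)
The requested component of w2 is 94.

94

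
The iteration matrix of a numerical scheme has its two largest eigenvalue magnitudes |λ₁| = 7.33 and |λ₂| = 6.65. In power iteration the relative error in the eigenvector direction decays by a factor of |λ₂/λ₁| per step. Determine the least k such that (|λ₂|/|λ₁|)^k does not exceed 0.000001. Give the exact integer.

142

|λ₂/λ₁| = 6.65/7.33 = 0.90723
Need k ≥ ln(0.000001) / ln(0.90723) = -13.8155 / -0.0974 ≈ 141.903
Smallest integer k satisfying the bound: 142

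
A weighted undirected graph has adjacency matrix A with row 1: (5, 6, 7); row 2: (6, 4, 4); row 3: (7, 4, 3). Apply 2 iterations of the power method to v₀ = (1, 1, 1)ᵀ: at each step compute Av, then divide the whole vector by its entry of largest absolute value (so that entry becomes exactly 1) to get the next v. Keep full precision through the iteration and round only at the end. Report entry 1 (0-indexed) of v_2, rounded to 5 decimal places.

Av0 = (18.000000, 14.000000, 14.000000); divide by 18.000000 → v1 = (1.000000, 0.777778, 0.777778)
Av1 = (15.111111, 12.222222, 12.444444); divide by 15.111111 → v2 = (1.000000, 0.808824, 0.823529)
Requested entry of v2: 220/272 = 0.80882

0.80882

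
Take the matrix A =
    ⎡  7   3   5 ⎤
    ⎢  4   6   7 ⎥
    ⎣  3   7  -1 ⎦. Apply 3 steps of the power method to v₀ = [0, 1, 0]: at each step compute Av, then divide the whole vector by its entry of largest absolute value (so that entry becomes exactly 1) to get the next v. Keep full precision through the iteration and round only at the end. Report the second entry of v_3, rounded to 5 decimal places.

1.00000

Av0 = (3.000000, 6.000000, 7.000000); divide by 7.000000 → v1 = (0.428571, 0.857143, 1.000000)
Av1 = (10.571429, 13.857143, 6.285714); divide by 13.857143 → v2 = (0.762887, 1.000000, 0.453608)
Av2 = (10.608247, 12.226804, 8.835052); divide by 12.226804 → v3 = (0.867622, 1.000000, 0.722597)
Requested entry of v3: 1186/1186 = 1.00000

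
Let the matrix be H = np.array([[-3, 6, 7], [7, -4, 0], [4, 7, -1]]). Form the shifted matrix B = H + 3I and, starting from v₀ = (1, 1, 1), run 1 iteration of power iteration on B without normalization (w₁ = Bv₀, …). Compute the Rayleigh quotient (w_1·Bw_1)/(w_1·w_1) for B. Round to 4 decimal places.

B = H + 3I has rows (0, 6, 7); (7, -1, 0); (4, 7, 2)
w1 = Bv₀ = (0·1 + 6·1 + 7·1; 7·1 + (-1)·1 + 0·1; 4·1 + 7·1 + 2·1) = (13, 6, 13)
Bw1 = (127, 85, 120)
w1·Bw1 = 3721; w1·w1 = 374; μ ≈ 3721/374 = 9.9492

9.9492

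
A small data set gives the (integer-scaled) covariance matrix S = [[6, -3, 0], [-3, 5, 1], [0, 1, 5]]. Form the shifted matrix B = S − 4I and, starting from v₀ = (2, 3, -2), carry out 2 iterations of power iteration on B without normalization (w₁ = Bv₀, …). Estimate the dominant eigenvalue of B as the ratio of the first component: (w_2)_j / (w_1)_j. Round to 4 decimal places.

-1.0000

B = S − 4I has rows (2, -3, 0); (-3, 1, 1); (0, 1, 1)
w1 = Bv₀ = (2·2 + (-3)·3 + 0·(-2); (-3)·2 + 1·3 + 1·(-2); 0·2 + 1·3 + 1·(-2)) = (-5, -5, 1)
w2 = Bw1 = (2·(-5) + (-3)·(-5) + 0·1; (-3)·(-5) + 1·(-5) + 1·1; 0·(-5) + 1·(-5) + 1·1) = (5, 11, -4)
Ratio: 5/-5 = -1.0000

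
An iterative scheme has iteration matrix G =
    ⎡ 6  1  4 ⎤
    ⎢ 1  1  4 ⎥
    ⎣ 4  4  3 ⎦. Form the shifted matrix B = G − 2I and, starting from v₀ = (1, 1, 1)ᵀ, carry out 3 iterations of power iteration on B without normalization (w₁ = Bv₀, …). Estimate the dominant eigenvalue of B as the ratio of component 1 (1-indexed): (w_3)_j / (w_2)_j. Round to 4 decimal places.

7.7500

B = G − 2I has rows (4, 1, 4); (1, -1, 4); (4, 4, 1)
w1 = Bv₀ = (4·1 + 1·1 + 4·1; 1·1 + (-1)·1 + 4·1; 4·1 + 4·1 + 1·1) = (9, 4, 9)
w2 = Bw1 = (4·9 + 1·4 + 4·9; 1·9 + (-1)·4 + 4·9; 4·9 + 4·4 + 1·9) = (76, 41, 61)
w3 = Bw2 = (589, 279, 529)
Ratio: 589/76 = 7.7500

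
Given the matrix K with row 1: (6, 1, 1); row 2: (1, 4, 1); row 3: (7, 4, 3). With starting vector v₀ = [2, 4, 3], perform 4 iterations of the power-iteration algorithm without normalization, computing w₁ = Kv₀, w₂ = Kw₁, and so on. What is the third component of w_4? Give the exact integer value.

23308

w1 = Kv₀ = (6·2 + 1·4 + 1·3; 1·2 + 4·4 + 1·3; 7·2 + 4·4 + 3·3) = (19, 21, 39)
w2 = Kw1 = (6·19 + 1·21 + 1·39; 1·19 + 4·21 + 1·39; 7·19 + 4·21 + 3·39) = (174, 142, 334)
w3 = Kw2 = (1520, 1076, 2788)
w4 = Kw3 = (12984, 8612, 23308)
The requested component of w4 is 23308.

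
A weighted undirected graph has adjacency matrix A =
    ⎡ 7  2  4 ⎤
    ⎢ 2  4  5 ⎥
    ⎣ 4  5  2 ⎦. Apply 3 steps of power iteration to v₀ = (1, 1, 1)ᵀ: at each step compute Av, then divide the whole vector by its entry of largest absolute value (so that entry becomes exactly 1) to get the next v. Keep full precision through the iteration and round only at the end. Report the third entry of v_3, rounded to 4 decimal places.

0.8102

Av0 = (13.00000, 11.00000, 11.00000); divide by 13.00000 → v1 = (1.00000, 0.84615, 0.84615)
Av1 = (12.07692, 9.61538, 9.92308); divide by 12.07692 → v2 = (1.00000, 0.79618, 0.82166)
Av2 = (11.87898, 9.29299, 9.62420); divide by 11.87898 → v3 = (1.00000, 0.78231, 0.81019)
Requested entry of v3: 1511/1865 = 0.8102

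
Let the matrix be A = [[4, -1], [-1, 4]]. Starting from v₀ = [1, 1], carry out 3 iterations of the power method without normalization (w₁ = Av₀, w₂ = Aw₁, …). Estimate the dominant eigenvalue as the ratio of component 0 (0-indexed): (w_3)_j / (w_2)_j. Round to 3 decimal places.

3.000

w1 = Av₀ = (4·1 + (-1)·1; (-1)·1 + 4·1) = (3, 3)
w2 = Aw1 = (4·3 + (-1)·3; (-1)·3 + 4·3) = (9, 9)
w3 = Aw2 = (27, 27)
Ratio at component: 27 / 9 = 3.000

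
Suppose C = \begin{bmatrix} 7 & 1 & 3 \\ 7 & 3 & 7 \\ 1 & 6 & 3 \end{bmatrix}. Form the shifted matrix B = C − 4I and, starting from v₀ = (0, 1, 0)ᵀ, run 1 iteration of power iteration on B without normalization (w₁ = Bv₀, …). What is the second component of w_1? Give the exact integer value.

B = C − 4I has rows (3, 1, 3); (7, -1, 7); (1, 6, -1)
w1 = Bv₀ = (1, -1, 6)
Requested component of w1: -1

-1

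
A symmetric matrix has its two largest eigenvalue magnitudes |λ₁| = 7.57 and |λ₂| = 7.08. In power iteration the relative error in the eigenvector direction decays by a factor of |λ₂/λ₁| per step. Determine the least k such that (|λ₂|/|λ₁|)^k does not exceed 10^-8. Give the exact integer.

|λ₂/λ₁| = 7.08/7.57 = 0.93527
Need k ≥ ln(10^-8) / ln(0.93527) = -18.4207 / -0.0669 ≈ 275.268
Smallest integer k satisfying the bound: 276

276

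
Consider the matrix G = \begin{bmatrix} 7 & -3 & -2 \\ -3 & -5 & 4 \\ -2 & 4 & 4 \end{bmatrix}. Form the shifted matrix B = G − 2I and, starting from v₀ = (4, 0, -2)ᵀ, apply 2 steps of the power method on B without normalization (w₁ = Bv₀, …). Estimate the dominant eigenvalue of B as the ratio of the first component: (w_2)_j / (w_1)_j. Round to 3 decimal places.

B = G − 2I has rows (5, -3, -2); (-3, -7, 4); (-2, 4, 2)
w1 = Bv₀ = (24, -20, -12)
w2 = Bw1 = (204, 20, -152)
Ratio: 204/24 = 8.500

8.500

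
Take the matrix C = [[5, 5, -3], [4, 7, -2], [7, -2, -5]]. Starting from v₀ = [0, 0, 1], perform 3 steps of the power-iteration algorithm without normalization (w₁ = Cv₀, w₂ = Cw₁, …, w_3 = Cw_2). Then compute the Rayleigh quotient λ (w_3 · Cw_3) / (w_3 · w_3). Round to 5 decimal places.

w1 = Cv₀ = (5·0 + 5·0 + (-3)·1; 4·0 + 7·0 + (-2)·1; 7·0 + (-2)·0 + (-5)·1) = (-3, -2, -5)
w2 = Cw1 = (5·(-3) + 5·(-2) + (-3)·(-5); 4·(-3) + 7·(-2) + (-2)·(-5); 7·(-3) + (-2)·(-2) + (-5)·(-5)) = (-10, -16, 8)
w3 = Cw2 = (-154, -168, -78)
Cw3 = (-1376, -1636, -352)
w3·Cw3 = (-154)·(-1376) + (-168)·(-1636) + (-78)·(-352) = 514208; w3·w3 = (-154)·(-154) + (-168)·(-168) + (-78)·(-78) = 58024
λ ≈ 514208/58024 = 8.86199

λ ≈ 8.86199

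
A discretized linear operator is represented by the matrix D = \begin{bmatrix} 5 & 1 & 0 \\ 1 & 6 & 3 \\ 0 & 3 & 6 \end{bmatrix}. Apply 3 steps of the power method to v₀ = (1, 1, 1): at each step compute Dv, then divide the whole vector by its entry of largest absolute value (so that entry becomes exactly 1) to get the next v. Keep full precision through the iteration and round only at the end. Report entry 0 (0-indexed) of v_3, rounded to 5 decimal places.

Dv0 = (6.000000, 10.000000, 9.000000); divide by 10.000000 → v1 = (0.600000, 1.000000, 0.900000)
Dv1 = (4.000000, 9.300000, 8.400000); divide by 9.300000 → v2 = (0.430108, 1.000000, 0.903226)
Dv2 = (3.150538, 9.139785, 8.419355); divide by 9.139785 → v3 = (0.344706, 1.000000, 0.921176)
Requested entry of v3: 293/850 = 0.34471

0.34471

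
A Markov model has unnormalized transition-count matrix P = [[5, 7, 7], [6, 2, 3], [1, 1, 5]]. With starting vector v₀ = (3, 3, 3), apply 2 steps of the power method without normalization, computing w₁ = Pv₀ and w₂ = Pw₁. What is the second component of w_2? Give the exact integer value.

w1 = Pv₀ = (57, 33, 21)
w2 = Pw1 = (663, 471, 195)
The requested component of w2 is 471.

471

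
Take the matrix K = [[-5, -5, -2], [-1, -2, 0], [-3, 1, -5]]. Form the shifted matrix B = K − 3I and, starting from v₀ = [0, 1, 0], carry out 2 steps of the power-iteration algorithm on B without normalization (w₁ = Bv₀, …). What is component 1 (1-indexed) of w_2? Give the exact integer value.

B = K − 3I has rows (-8, -5, -2); (-1, -5, 0); (-3, 1, -8)
w1 = Bv₀ = (-5, -5, 1)
w2 = Bw1 = (63, 30, 2)
Requested component of w2: 63

63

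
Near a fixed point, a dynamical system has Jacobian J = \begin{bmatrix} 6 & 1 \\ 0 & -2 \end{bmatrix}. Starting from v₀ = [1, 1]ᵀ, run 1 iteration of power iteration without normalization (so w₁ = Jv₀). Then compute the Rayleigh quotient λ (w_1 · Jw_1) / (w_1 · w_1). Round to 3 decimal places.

λ ≈ 5.132

w1 = Jv₀ = (6·1 + 1·1; 0·1 + (-2)·1) = (7, -2)
Jw1 = (40, 4)
w1·Jw1 = 7·40 + (-2)·4 = 272; w1·w1 = 7·7 + (-2)·(-2) = 53
λ ≈ 272/53 = 5.132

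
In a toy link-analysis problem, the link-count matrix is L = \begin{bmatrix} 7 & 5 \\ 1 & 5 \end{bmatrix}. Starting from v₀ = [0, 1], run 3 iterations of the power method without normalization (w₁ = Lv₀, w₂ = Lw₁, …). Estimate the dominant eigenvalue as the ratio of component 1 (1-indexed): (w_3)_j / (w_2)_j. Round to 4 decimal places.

w1 = Lv₀ = (7·0 + 5·1; 1·0 + 5·1) = (5, 5)
w2 = Lw1 = (7·5 + 5·5; 1·5 + 5·5) = (60, 30)
w3 = Lw2 = (570, 210)
Ratio at component: 570 / 60 = 9.5000

9.5000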